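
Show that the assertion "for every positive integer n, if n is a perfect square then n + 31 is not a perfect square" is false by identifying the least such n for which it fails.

The first 14 eligible values, up to n = 196, all satisfy the conclusion.
n = 225: 225 = 15² and 225 + 31 = 256 = 16².
Thus n = 225 disproves the claim, and no smaller n works.

n = 225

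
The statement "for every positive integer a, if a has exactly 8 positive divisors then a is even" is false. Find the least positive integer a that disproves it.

A counterexample is any positive integer a such that a has exactly 8 positive divisors but a is odd; we check each in order.
For a = 24, 30, 40, 42, …, 88, 102, 104 the conclusion holds.
a = 105: divisors of 105: 1, 3, 5, 7, 15, 21, 35, 105; 105 is odd.
Thus a = 105 disproves the claim, and no smaller a works.

a = 105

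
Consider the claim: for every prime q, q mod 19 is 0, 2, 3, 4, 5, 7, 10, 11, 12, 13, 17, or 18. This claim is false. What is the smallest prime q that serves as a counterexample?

Check each prime q in order until the claim fails.
For q = 2, 3, 5, 7, …, 37, 41, 43 the conclusion holds.
q = 47: 47 mod 19 = 9 — not in {0, 2, 3, 4, 5, 7, 10, 11, 12, 13, 17, 18}.

q = 47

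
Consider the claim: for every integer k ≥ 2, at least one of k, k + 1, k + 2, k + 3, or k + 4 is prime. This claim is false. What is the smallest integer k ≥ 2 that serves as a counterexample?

k = 24

The first 22 eligible values, up to k = 23, all satisfy the conclusion.
k = 24: 24 = 2 × 12; 25 = 5 × 5; 26 = 2 × 13; 27 = 3 × 9; 28 = 2 × 14 — all composite.
Hence k = 24 is a counterexample.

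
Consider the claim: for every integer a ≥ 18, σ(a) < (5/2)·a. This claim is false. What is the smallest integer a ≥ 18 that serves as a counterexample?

a = 24

Check each integer a ≥ 18 in order until the claim fails.
The first 6 eligible values, up to a = 23, all satisfy the conclusion.
a = 24: σ(24) = 60; 60 ≥ 60.
Hence a = 24 is a counterexample.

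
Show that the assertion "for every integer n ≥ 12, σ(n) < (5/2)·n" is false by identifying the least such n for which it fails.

n = 24

Check each integer n ≥ 12 in order until the claim fails.
For n = 12, 13, 14, 15, …, 21, 22, 23 the conclusion holds.
n = 24: σ(24) = 60; 60 ≥ 60.
Hence n = 24 is a counterexample.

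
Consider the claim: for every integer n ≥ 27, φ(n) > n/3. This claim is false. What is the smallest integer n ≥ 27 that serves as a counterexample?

n = 30

Check each integer n ≥ 27 in order until the claim fails.
n = 27: φ(27) = 18 and 27/3 = 9, so φ(27) > 27/3.
n = 28: φ(28) = 12 and 28/3 = 28/3, so φ(28) > 28/3.
n = 29: φ(29) = 28 and 29/3 = 29/3, so φ(29) > 29/3.
n = 30: φ(30) = 8 and 30/3 = 10, so φ(30) ≤ 30/3.
Hence n = 30 is a counterexample.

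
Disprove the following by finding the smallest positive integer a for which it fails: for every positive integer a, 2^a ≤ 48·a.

a = 9

Check each positive integer a in order until 2^a > 48·a.
For a = 1, 2, 3, 4, 5, 6, 7, 8 the conclusion holds.
a = 9: 2^a = 512 and 48·a = 432, so 512 > 432.
Hence a = 9 is a counterexample.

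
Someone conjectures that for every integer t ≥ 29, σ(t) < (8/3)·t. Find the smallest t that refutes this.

For t = 29, 30, 31, 32, …, 57, 58, 59 the conclusion holds.
t = 60: σ(60) = 168; 168 ≥ 160.

t = 60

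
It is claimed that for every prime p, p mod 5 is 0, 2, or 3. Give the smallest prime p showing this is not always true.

Check each prime p in order until the claim fails.
p = 2: 2 mod 5 = 2.
p = 3: 3 mod 5 = 3.
p = 5: 5 mod 5 = 0.
p = 7: 7 mod 5 = 2.
p = 11: 11 mod 5 = 1 — not in {0, 2, 3}.

p = 11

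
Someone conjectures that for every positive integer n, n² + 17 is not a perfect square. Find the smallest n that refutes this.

n = 8

The first 7 eligible values, up to n = 7, all satisfy the conclusion.
n = 8: 8² + 17 = 81 = 9², a perfect square.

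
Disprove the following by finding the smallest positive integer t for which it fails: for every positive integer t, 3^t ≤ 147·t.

t = 7

We need the least positive integer t for which 3^t > 147·t.
t = 1: 3^t = 3 and 147·t = 147, so 3 ≤ 147.
t = 2: 3^t = 9 and 147·t = 294, so 9 ≤ 294.
t = 3: 3^t = 27 and 147·t = 441, so 27 ≤ 441.
t = 4: 3^t = 81 and 147·t = 588, so 81 ≤ 588.
t = 5: 3^t = 243 and 147·t = 735, so 243 ≤ 735.
t = 6: 3^t = 729 and 147·t = 882, so 729 ≤ 882.
t = 7: 3^t = 2187 and 147·t = 1029, so 2187 > 1029.
Hence t = 7 is a counterexample.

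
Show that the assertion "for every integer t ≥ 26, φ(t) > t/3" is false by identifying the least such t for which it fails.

We need the least integer t ≥ 26 for which the claim fails.
The first 4 eligible values, up to t = 29, all satisfy the conclusion.
t = 30: φ(30) = 8 and 30/3 = 10, so φ(30) ≤ 30/3.
So t = 30 is the smallest counterexample.

t = 30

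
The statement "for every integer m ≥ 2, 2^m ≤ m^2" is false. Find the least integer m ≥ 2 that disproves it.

For m = 2, 3, 4 the conclusion holds.
m = 5: 2^m = 32 and m^2 = 25, so 32 > 25.
So m = 5 is the smallest counterexample.

m = 5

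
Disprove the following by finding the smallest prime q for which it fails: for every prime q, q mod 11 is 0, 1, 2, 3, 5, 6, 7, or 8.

A counterexample is any prime q such that the claim fails; we check each in order.
The first 10 eligible values, up to q = 29, all satisfy the conclusion.
q = 31: 31 mod 11 = 9 — not in {0, 1, 2, 3, 5, 6, 7, 8}.
So q = 31 is the smallest counterexample.

q = 31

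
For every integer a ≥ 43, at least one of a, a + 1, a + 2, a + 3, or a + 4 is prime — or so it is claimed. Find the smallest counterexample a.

For a = 43, 44, 45, 46, 47 the conclusion holds.
a = 48: 48 = 2 × 24; 49 = 7 × 7; 50 = 2 × 25; 51 = 3 × 17; 52 = 2 × 26 — all composite.

a = 48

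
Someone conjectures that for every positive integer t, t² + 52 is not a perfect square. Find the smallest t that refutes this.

We need the least positive integer t for which t² + 52 is a perfect square.
For t = 1, 2, 3, 4, …, 9, 10, 11 the conclusion holds.
t = 12: 12² + 52 = 196 = 14², a perfect square.
Thus t = 12 disproves the claim, and no smaller t works.

t = 12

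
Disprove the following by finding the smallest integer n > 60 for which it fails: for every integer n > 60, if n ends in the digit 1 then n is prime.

n = 81

n = 61: 61 ends in 1 and is prime.
n = 71: 71 ends in 1 and is prime.
n = 81: 81 ends in 1; 81 = 3 × 27, composite.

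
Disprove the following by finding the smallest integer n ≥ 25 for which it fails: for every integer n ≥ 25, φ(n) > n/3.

n = 30

Check each integer n ≥ 25 in order until the claim fails.
The first 5 eligible values, up to n = 29, all satisfy the conclusion.
n = 30: φ(30) = 8 and 30/3 = 10, so φ(30) ≤ 30/3.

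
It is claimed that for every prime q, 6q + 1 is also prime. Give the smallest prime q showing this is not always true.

A counterexample is any prime q such that 6q + 1 is not prime; we check each in order.
The first 7 eligible values, up to q = 17, all satisfy the conclusion.
q = 19: 6q + 1 = 115 = 5 × 23, not prime.
Thus q = 19 disproves the claim, and no smaller q works.

q = 19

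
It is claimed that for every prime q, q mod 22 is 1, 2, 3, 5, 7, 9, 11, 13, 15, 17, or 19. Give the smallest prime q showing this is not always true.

q = 43

For q = 2, 3, 5, 7, …, 31, 37, 41 the conclusion holds.
q = 43: 43 mod 22 = 21 — not in {1, 2, 3, 5, 7, 9, 11, 13, 15, 17, 19}.
So q = 43 is the smallest counterexample.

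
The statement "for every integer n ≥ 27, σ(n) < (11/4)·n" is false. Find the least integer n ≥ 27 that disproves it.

n = 60

The first 33 eligible values, up to n = 59, all satisfy the conclusion.
n = 60: σ(60) = 168; 168 ≥ 165.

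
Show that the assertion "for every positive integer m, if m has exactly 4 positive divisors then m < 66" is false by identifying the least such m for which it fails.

m = 69

Check each positive integer m in order until m has exactly 4 positive divisors but the claim fails.
For m = 6, 8, 10, 14, …, 58, 62, 65 the conclusion holds.
m = 69: τ(69) = 4; 69 ≥ 66.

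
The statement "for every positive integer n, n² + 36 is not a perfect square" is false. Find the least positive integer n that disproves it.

A counterexample is any positive integer n such that n² + 36 is a perfect square; we check each in order.
n = 1: 1² + 36 = 37, not a perfect square.
n = 2: 2² + 36 = 40, not a perfect square.
n = 3: 3² + 36 = 45, not a perfect square.
n = 4: 4² + 36 = 52, not a perfect square.
n = 5: 5² + 36 = 61, not a perfect square.
n = 6: 6² + 36 = 72, not a perfect square.
n = 7: 7² + 36 = 85, not a perfect square.
n = 8: 8² + 36 = 100 = 10², a perfect square.
Thus n = 8 disproves the claim, and no smaller n works.

n = 8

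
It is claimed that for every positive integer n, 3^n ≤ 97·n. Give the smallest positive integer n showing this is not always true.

The first 5 eligible values, up to n = 5, all satisfy the conclusion.
n = 6: 3^n = 729 and 97·n = 582, so 729 > 582.
Hence n = 6 is a counterexample.

n = 6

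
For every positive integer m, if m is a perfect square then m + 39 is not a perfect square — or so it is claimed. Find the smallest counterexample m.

m = 25

Check each positive integer m in order until m is a perfect square but m + 39 is a perfect square.
m = 1: 1 + 39 = 40, not a perfect square.
m = 4: 4 + 39 = 43, not a perfect square.
m = 9: 9 + 39 = 48, not a perfect square.
m = 16: 16 + 39 = 55, not a perfect square.
m = 25: 25 = 5² and 25 + 39 = 64 = 8².
Hence m = 25 is a counterexample.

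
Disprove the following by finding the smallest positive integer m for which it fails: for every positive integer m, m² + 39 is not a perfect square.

Check each positive integer m in order until m² + 39 is a perfect square.
The first 4 eligible values, up to m = 4, all satisfy the conclusion.
m = 5: 5² + 39 = 64 = 8², a perfect square.
Thus m = 5 disproves the claim, and no smaller m works.

m = 5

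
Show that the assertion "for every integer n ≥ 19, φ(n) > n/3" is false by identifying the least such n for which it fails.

A counterexample is any integer n ≥ 19 such that the claim fails; we check each in order.
The first 5 eligible values, up to n = 23, all satisfy the conclusion.
n = 24: φ(24) = 8 and 24/3 = 8, so φ(24) ≤ 24/3.

n = 24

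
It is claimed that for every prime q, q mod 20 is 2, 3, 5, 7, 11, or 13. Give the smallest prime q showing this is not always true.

We need the least prime q for which the claim fails.
For q = 2, 3, 5, 7, 11, 13 the conclusion holds.
q = 17: 17 mod 20 = 17 — not in {2, 3, 5, 7, 11, 13}.
Thus q = 17 disproves the claim, and no smaller q works.

q = 17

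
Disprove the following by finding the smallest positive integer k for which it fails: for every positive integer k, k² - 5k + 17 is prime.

k = 13

For k = 1, 2, 3, 4, …, 10, 11, 12 the conclusion holds.
k = 13: k² - 5k + 17 = 121 = 11 × 11, composite.
Thus k = 13 disproves the claim, and no smaller k works.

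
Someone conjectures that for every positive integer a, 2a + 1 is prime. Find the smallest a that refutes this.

a = 4

A counterexample is any positive integer a such that 2a + 1 is not prime; we check each in order.
a = 1: 2a + 1 = 3, prime.
a = 2: 2a + 1 = 5, prime.
a = 3: 2a + 1 = 7, prime.
a = 4: 2a + 1 = 9 = 3 × 3, composite.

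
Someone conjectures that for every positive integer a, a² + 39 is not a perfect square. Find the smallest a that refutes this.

a = 5

We need the least positive integer a for which a² + 39 is a perfect square.
a = 1: 1² + 39 = 40, not a perfect square.
a = 2: 2² + 39 = 43, not a perfect square.
a = 3: 3² + 39 = 48, not a perfect square.
a = 4: 4² + 39 = 55, not a perfect square.
a = 5: 5² + 39 = 64 = 8², a perfect square.
Hence a = 5 is a counterexample.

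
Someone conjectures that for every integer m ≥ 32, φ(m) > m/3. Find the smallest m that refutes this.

m = 36

For m = 32, 33, 34, 35 the conclusion holds.
m = 36: φ(36) = 12 and 36/3 = 12, so φ(36) ≤ 36/3.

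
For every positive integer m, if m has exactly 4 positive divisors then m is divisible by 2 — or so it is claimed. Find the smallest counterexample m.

m = 15

The first 4 eligible values, up to m = 14, all satisfy the conclusion.
m = 15: τ(15) = 4; 15 mod 2 = 1.
So m = 15 is the smallest counterexample.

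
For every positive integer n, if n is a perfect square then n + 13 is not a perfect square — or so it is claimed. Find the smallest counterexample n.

n = 36

We need the least positive integer n for which n is a perfect square but n + 13 is a perfect square.
For n = 1, 4, 9, 16, 25 the conclusion holds.
n = 36: 36 = 6² and 36 + 13 = 49 = 7².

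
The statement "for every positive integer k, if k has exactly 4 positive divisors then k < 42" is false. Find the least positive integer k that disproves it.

Check each positive integer k in order until k has exactly 4 positive divisors but the claim fails.
For k = 6, 8, 10, 14, …, 35, 38, 39 the conclusion holds.
k = 46: τ(46) = 4; 46 ≥ 42.

k = 46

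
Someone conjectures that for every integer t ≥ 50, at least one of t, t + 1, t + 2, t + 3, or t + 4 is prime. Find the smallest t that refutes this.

t = 54

The first 4 eligible values, up to t = 53, all satisfy the conclusion.
t = 54: 54 = 2 × 27; 55 = 5 × 11; 56 = 2 × 28; 57 = 3 × 19; 58 = 2 × 29 — all composite.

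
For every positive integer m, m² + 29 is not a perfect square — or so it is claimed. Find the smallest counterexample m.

A counterexample is any positive integer m such that m² + 29 is a perfect square; we check each in order.
For m = 1, 2, 3, 4, …, 11, 12, 13 the conclusion holds.
m = 14: 14² + 29 = 225 = 15², a perfect square.

m = 14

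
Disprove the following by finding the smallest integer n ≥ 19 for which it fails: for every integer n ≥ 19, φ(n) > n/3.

n = 24

A counterexample is any integer n ≥ 19 such that the claim fails; we check each in order.
n = 19: φ(19) = 18 and 19/3 = 19/3, so φ(19) > 19/3.
n = 20: φ(20) = 8 and 20/3 = 20/3, so φ(20) > 20/3.
n = 21: φ(21) = 12 and 21/3 = 7, so φ(21) > 21/3.
n = 22: φ(22) = 10 and 22/3 = 22/3, so φ(22) > 22/3.
n = 23: φ(23) = 22 and 23/3 = 23/3, so φ(23) > 23/3.
n = 24: φ(24) = 8 and 24/3 = 8, so φ(24) ≤ 24/3.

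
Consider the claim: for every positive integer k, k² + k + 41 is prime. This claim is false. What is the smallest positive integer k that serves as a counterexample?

A counterexample is any positive integer k such that k² + k + 41 is not prime; we check each in order.
For k = 1, 2, 3, 4, …, 37, 38, 39 the conclusion holds.
k = 40: k² + k + 41 = 1681 = 41 × 41, composite.
So k = 40 is the smallest counterexample.

k = 40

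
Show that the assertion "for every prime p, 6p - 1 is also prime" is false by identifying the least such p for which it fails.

We need the least prime p for which 6p - 1 is not prime.
p = 2: 6p - 1 = 11, prime.
p = 3: 6p - 1 = 17, prime.
p = 5: 6p - 1 = 29, prime.
p = 7: 6p - 1 = 41, prime.
p = 11: 6p - 1 = 65 = 5 × 13, not prime.

p = 11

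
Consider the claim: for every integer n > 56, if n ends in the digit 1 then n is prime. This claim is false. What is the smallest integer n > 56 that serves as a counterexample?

n = 81

We need the least integer n > 56 for which n ends in the digit 1 but n is not prime.
n = 61: 61 ends in 1 and is prime.
n = 71: 71 ends in 1 and is prime.
n = 81: 81 ends in 1; 81 = 3 × 27, composite.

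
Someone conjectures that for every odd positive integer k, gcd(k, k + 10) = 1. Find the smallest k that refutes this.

k = 1: gcd(1, 11) = 1.
k = 3: gcd(3, 13) = 1.
k = 5: gcd(5, 15) = 5.
Hence k = 5 is a counterexample.

k = 5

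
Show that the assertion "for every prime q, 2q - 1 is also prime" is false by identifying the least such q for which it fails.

q = 5

q = 2: 2q - 1 = 3, prime.
q = 3: 2q - 1 = 5, prime.
q = 5: 2q - 1 = 9 = 3 × 3, not prime.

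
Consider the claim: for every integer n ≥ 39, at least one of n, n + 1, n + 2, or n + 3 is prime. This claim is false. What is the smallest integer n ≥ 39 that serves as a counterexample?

We need the least integer n ≥ 39 for which n, n + 1, n + 2, n + 3 are all composite.
For n = 39, 40, 41, 42, 43, 44, 45, 46, 47 the conclusion holds.
n = 48: 48 = 2 × 24; 49 = 7 × 7; 50 = 2 × 25; 51 = 3 × 17 — all composite.
So n = 48 is the smallest counterexample.

n = 48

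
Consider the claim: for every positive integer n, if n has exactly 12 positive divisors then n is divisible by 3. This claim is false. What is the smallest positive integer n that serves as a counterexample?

n = 140

A counterexample is any positive integer n such that n has exactly 12 positive divisors but n is not divisible by 3; we check each in order.
The first 8 eligible values, up to n = 132, all satisfy the conclusion.
n = 140: τ(140) = 12; 140 mod 3 = 2.
So n = 140 is the smallest counterexample.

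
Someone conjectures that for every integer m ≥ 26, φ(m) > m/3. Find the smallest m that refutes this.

We need the least integer m ≥ 26 for which the claim fails.
m = 26: φ(26) = 12 and 26/3 = 26/3, so φ(26) > 26/3.
m = 27: φ(27) = 18 and 27/3 = 9, so φ(27) > 27/3.
m = 28: φ(28) = 12 and 28/3 = 28/3, so φ(28) > 28/3.
m = 29: φ(29) = 28 and 29/3 = 29/3, so φ(29) > 29/3.
m = 30: φ(30) = 8 and 30/3 = 10, so φ(30) ≤ 30/3.
Thus m = 30 disproves the claim, and no smaller m works.

m = 30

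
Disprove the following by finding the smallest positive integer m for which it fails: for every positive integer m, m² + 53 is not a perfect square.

m = 26

Check each positive integer m in order until m² + 53 is a perfect square.
For m = 1, 2, 3, 4, …, 23, 24, 25 the conclusion holds.
m = 26: 26² + 53 = 729 = 27², a perfect square.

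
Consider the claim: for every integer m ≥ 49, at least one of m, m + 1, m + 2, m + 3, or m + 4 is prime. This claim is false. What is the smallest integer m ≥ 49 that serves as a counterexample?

We need the least integer m ≥ 49 for which m, m + 1, m + 2, m + 3, m + 4 are all composite.
m = 49: 53 is prime.
m = 50: 53 is prime.
m = 51: 53 is prime.
m = 52: 53 is prime.
m = 53: 53 is prime.
m = 54: 54 = 2 × 27; 55 = 5 × 11; 56 = 2 × 28; 57 = 3 × 19; 58 = 2 × 29 — all composite.
So m = 54 is the smallest counterexample.

m = 54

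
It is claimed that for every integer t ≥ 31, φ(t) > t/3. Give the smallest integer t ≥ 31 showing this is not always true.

For t = 31, 32, 33, 34, 35 the conclusion holds.
t = 36: φ(36) = 12 and 36/3 = 12, so φ(36) ≤ 36/3.

t = 36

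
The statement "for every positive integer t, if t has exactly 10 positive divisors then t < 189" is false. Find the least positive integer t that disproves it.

Check each positive integer t in order until t has exactly 10 positive divisors but the claim fails.
The first 5 eligible values, up to t = 176, all satisfy the conclusion.
t = 208: τ(208) = 10; 208 ≥ 189.
Hence t = 208 is a counterexample.

t = 208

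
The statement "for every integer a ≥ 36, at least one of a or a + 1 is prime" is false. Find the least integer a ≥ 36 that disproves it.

Check each integer a ≥ 36 in order until a, a + 1 are both composite.
a = 36: 37 is prime.
a = 37: 37 is prime.
a = 38: 38 = 2 × 19; 39 = 3 × 13 — both composite.
Hence a = 38 is a counterexample.

a = 38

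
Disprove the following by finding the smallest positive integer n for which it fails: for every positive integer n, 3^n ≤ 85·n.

n = 6

We need the least positive integer n for which 3^n > 85·n.
The first 5 eligible values, up to n = 5, all satisfy the conclusion.
n = 6: 3^n = 729 and 85·n = 510, so 729 > 510.
So n = 6 is the smallest counterexample.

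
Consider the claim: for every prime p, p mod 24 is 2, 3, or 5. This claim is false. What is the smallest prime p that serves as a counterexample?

A counterexample is any prime p such that the claim fails; we check each in order.
p = 2: 2 mod 24 = 2.
p = 3: 3 mod 24 = 3.
p = 5: 5 mod 24 = 5.
p = 7: 7 mod 24 = 7 — not in {2, 3, 5}.
So p = 7 is the smallest counterexample.

p = 7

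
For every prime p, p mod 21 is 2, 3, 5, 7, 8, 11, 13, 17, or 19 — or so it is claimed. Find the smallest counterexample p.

p = 31

A counterexample is any prime p such that the claim fails; we check each in order.
The first 10 eligible values, up to p = 29, all satisfy the conclusion.
p = 31: 31 mod 21 = 10 — not in {2, 3, 5, 7, 8, 11, 13, 17, 19}.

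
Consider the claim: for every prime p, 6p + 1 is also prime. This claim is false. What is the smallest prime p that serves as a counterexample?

For p = 2, 3, 5, 7, 11, 13, 17 the conclusion holds.
p = 19: 6p + 1 = 115 = 5 × 23, not prime.

p = 19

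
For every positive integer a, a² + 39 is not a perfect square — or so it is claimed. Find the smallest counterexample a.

a = 5

A counterexample is any positive integer a such that a² + 39 is a perfect square; we check each in order.
The first 4 eligible values, up to a = 4, all satisfy the conclusion.
a = 5: 5² + 39 = 64 = 8², a perfect square.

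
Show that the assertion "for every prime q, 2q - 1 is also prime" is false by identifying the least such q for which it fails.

Check each prime q in order until 2q - 1 is not prime.
q = 2: 2q - 1 = 3, prime.
q = 3: 2q - 1 = 5, prime.
q = 5: 2q - 1 = 9 = 3 × 3, not prime.

q = 5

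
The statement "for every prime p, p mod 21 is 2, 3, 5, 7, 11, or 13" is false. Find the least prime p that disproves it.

p = 17

For p = 2, 3, 5, 7, 11, 13 the conclusion holds.
p = 17: 17 mod 21 = 17 — not in {2, 3, 5, 7, 11, 13}.
Thus p = 17 disproves the claim, and no smaller p works.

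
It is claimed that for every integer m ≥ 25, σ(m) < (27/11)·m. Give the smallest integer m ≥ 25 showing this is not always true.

We need the least integer m ≥ 25 for which the claim fails.
For m = 25, 26, 27, 28, …, 33, 34, 35 the conclusion holds.
m = 36: σ(36) = 91; 91 ≥ 972/11.
Hence m = 36 is a counterexample.

m = 36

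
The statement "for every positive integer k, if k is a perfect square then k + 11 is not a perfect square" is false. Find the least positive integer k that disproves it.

A counterexample is any positive integer k such that k is a perfect square but k + 11 is a perfect square; we check each in order.
The first 4 eligible values, up to k = 16, all satisfy the conclusion.
k = 25: 25 = 5² and 25 + 11 = 36 = 6².
Hence k = 25 is a counterexample.

k = 25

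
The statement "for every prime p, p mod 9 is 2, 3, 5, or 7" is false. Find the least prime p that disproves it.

We need the least prime p for which the claim fails.
For p = 2, 3, 5, 7, 11 the conclusion holds.
p = 13: 13 mod 9 = 4 — not in {2, 3, 5, 7}.

p = 13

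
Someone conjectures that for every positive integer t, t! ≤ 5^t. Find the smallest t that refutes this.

t = 12

For t = 1, 2, 3, 4, …, 9, 10, 11 the conclusion holds.
t = 12: t! = 479001600 and 5^t = 244140625, so 479001600 > 244140625.
Thus t = 12 disproves the claim, and no smaller t works.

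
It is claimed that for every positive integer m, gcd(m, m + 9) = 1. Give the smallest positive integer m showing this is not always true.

m = 3

We need the least positive integer m for which gcd(m, m + 9) > 1.
m = 1: gcd(1, 10) = 1.
m = 2: gcd(2, 11) = 1.
m = 3: gcd(3, 12) = 3.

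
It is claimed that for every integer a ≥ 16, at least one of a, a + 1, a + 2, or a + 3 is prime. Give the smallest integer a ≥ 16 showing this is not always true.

We need the least integer a ≥ 16 for which a, a + 1, a + 2, a + 3 are all composite.
a = 16: 17 is prime.
a = 17: 17 is prime.
a = 18: 19 is prime.
a = 19: 19 is prime.
a = 20: 23 is prime.
a = 21: 23 is prime.
a = 22: 23 is prime.
a = 23: 23 is prime.
a = 24: 24 = 2 × 12; 25 = 5 × 5; 26 = 2 × 13; 27 = 3 × 9 — all composite.

a = 24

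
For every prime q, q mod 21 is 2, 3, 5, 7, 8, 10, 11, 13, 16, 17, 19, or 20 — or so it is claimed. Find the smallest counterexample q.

q = 43

For q = 2, 3, 5, 7, …, 31, 37, 41 the conclusion holds.
q = 43: 43 mod 21 = 1 — not in {2, 3, 5, 7, 8, 10, 11, 13, 16, 17, 19, 20}.
Hence q = 43 is a counterexample.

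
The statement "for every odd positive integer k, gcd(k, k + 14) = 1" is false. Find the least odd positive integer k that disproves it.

k = 7

We need the least odd positive integer k for which gcd(k, k + 14) > 1.
For k = 1, 3, 5 the conclusion holds.
k = 7: gcd(7, 21) = 7.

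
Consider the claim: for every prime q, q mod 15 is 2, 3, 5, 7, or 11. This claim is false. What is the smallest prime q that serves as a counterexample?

q = 13

Check each prime q in order until the claim fails.
For q = 2, 3, 5, 7, 11 the conclusion holds.
q = 13: 13 mod 15 = 13 — not in {2, 3, 5, 7, 11}.
Thus q = 13 disproves the claim, and no smaller q works.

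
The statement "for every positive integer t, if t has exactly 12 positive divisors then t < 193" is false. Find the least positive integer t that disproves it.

t = 198

The first 12 eligible values, up to t = 160, all satisfy the conclusion.
t = 198: τ(198) = 12; 198 ≥ 193.
Thus t = 198 disproves the claim, and no smaller t works.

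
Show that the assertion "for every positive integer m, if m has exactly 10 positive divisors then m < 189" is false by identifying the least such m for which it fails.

m = 208

The first 5 eligible values, up to m = 176, all satisfy the conclusion.
m = 208: τ(208) = 10; 208 ≥ 189.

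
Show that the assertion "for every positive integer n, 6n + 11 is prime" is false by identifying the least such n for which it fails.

n = 4

A counterexample is any positive integer n such that 6n + 11 is not prime; we check each in order.
n = 1: 6n + 11 = 17, prime.
n = 2: 6n + 11 = 23, prime.
n = 3: 6n + 11 = 29, prime.
n = 4: 6n + 11 = 35 = 5 × 7, composite.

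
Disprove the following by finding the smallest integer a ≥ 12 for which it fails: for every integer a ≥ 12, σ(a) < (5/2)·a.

a = 24

A counterexample is any integer a ≥ 12 such that the claim fails; we check each in order.
The first 12 eligible values, up to a = 23, all satisfy the conclusion.
a = 24: σ(24) = 60; 60 ≥ 60.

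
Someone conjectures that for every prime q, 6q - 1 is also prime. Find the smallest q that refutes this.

q = 11

Check each prime q in order until 6q - 1 is not prime.
The first 4 eligible values, up to q = 7, all satisfy the conclusion.
q = 11: 6q - 1 = 65 = 5 × 13, not prime.
Thus q = 11 disproves the claim, and no smaller q works.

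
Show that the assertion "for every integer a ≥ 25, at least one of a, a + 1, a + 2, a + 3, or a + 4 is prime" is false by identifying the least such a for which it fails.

We need the least integer a ≥ 25 for which a, a + 1, a + 2, a + 3, a + 4 are all composite.
For a = 25, 26, 27, 28, 29, 30, 31 the conclusion holds.
a = 32: 32 = 2 × 16; 33 = 3 × 11; 34 = 2 × 17; 35 = 5 × 7; 36 = 2 × 18 — all composite.

a = 32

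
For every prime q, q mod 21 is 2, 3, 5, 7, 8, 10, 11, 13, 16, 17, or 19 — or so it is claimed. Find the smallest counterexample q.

For q = 2, 3, 5, 7, …, 29, 31, 37 the conclusion holds.
q = 41: 41 mod 21 = 20 — not in {2, 3, 5, 7, 8, 10, 11, 13, 16, 17, 19}.

q = 41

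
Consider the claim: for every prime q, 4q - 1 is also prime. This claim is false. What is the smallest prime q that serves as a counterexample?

q = 7

Check each prime q in order until 4q - 1 is not prime.
For q = 2, 3, 5 the conclusion holds.
q = 7: 4q - 1 = 27 = 3 × 9, not prime.
Thus q = 7 disproves the claim, and no smaller q works.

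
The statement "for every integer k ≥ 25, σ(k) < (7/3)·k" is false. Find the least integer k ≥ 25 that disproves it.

k = 30

Check each integer k ≥ 25 in order until the claim fails.
For k = 25, 26, 27, 28, 29 the conclusion holds.
k = 30: σ(30) = 72; 72 ≥ 70.
So k = 30 is the smallest counterexample.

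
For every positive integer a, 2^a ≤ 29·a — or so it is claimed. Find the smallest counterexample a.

a = 8

A counterexample is any positive integer a such that 2^a > 29·a; we check each in order.
The first 7 eligible values, up to a = 7, all satisfy the conclusion.
a = 8: 2^a = 256 and 29·a = 232, so 256 > 232.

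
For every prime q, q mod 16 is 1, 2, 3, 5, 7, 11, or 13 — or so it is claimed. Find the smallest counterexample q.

Check each prime q in order until the claim fails.
For q = 2, 3, 5, 7, 11, 13, 17, 19, 23, 29 the conclusion holds.
q = 31: 31 mod 16 = 15 — not in {1, 2, 3, 5, 7, 11, 13}.
So q = 31 is the smallest counterexample.

q = 31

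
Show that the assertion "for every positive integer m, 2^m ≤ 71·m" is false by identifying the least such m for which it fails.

m = 10

We need the least positive integer m for which 2^m > 71·m.
For m = 1, 2, 3, 4, 5, 6, 7, 8, 9 the conclusion holds.
m = 10: 2^m = 1024 and 71·m = 710, so 1024 > 710.
So m = 10 is the smallest counterexample.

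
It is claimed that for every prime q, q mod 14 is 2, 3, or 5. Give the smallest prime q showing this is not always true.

A counterexample is any prime q such that the claim fails; we check each in order.
q = 2: 2 mod 14 = 2.
q = 3: 3 mod 14 = 3.
q = 5: 5 mod 14 = 5.
q = 7: 7 mod 14 = 7 — not in {2, 3, 5}.

q = 7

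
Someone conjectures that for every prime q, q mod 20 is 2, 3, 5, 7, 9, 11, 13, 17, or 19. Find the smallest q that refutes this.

q = 41

For q = 2, 3, 5, 7, …, 29, 31, 37 the conclusion holds.
q = 41: 41 mod 20 = 1 — not in {2, 3, 5, 7, 9, 11, 13, 17, 19}.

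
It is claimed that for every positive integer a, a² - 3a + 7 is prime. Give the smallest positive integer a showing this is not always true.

A counterexample is any positive integer a such that a² - 3a + 7 is not prime; we check each in order.
a = 1: a² - 3a + 7 = 5, prime.
a = 2: a² - 3a + 7 = 5, prime.
a = 3: a² - 3a + 7 = 7, prime.
a = 4: a² - 3a + 7 = 11, prime.
a = 5: a² - 3a + 7 = 17, prime.
a = 6: a² - 3a + 7 = 25 = 5 × 5, composite.
Hence a = 6 is a counterexample.

a = 6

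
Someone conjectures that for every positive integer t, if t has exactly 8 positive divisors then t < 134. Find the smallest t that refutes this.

Check each positive integer t in order until t has exactly 8 positive divisors but the claim fails.
For t = 24, 30, 40, 42, …, 114, 128, 130 the conclusion holds.
t = 135: τ(135) = 8; 135 ≥ 134.
So t = 135 is the smallest counterexample.

t = 135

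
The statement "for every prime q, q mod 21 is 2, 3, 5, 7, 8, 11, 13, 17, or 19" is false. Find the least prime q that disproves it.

A counterexample is any prime q such that the claim fails; we check each in order.
For q = 2, 3, 5, 7, 11, 13, 17, 19, 23, 29 the conclusion holds.
q = 31: 31 mod 21 = 10 — not in {2, 3, 5, 7, 8, 11, 13, 17, 19}.

q = 31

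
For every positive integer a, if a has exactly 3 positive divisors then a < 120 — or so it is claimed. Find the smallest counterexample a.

A counterexample is any positive integer a such that a has exactly 3 positive divisors but the claim fails; we check each in order.
a = 4: τ(4) = 3; 4 < 120.
a = 9: τ(9) = 3; 9 < 120.
a = 25: τ(25) = 3; 25 < 120.
a = 49: τ(49) = 3; 49 < 120.
a = 121: τ(121) = 3; 121 ≥ 120.

a = 121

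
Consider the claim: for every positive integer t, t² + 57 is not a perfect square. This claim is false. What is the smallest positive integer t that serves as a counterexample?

t = 8

Check each positive integer t in order until t² + 57 is a perfect square.
t = 1: 1² + 57 = 58, not a perfect square.
t = 2: 2² + 57 = 61, not a perfect square.
t = 3: 3² + 57 = 66, not a perfect square.
t = 4: 4² + 57 = 73, not a perfect square.
t = 5: 5² + 57 = 82, not a perfect square.
t = 6: 6² + 57 = 93, not a perfect square.
t = 7: 7² + 57 = 106, not a perfect square.
t = 8: 8² + 57 = 121 = 11², a perfect square.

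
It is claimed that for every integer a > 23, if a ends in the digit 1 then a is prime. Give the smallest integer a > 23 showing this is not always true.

Check each integer a > 23 in order until a ends in the digit 1 but a is not prime.
a = 31: 31 ends in 1 and is prime.
a = 41: 41 ends in 1 and is prime.
a = 51: 51 ends in 1; 51 = 3 × 17, composite.

a = 51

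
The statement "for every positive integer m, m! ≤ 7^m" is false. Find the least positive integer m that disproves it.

m = 17

A counterexample is any positive integer m such that m! > 7^m; we check each in order.
For m = 1, 2, 3, 4, …, 14, 15, 16 the conclusion holds.
m = 17: m! = 355687428096000 and 7^m = 232630513987207, so 355687428096000 > 232630513987207.
Thus m = 17 disproves the claim, and no smaller m works.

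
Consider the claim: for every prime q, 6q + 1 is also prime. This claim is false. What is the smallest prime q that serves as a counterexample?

q = 19

Check each prime q in order until 6q + 1 is not prime.
For q = 2, 3, 5, 7, 11, 13, 17 the conclusion holds.
q = 19: 6q + 1 = 115 = 5 × 23, not prime.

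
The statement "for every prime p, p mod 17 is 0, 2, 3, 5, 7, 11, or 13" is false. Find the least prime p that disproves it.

p = 23

Check each prime p in order until the claim fails.
For p = 2, 3, 5, 7, 11, 13, 17, 19 the conclusion holds.
p = 23: 23 mod 17 = 6 — not in {0, 2, 3, 5, 7, 11, 13}.
Hence p = 23 is a counterexample.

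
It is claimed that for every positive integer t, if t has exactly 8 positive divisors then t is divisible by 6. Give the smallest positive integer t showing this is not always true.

For t = 24, 30 the conclusion holds.
t = 40: τ(40) = 8; 40 mod 6 = 4.
Thus t = 40 disproves the claim, and no smaller t works.

t = 40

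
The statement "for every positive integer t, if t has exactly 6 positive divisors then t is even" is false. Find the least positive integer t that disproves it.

We need the least positive integer t for which t has exactly 6 positive divisors but t is odd.
For t = 12, 18, 20, 28, 32, 44 the conclusion holds.
t = 45: divisors of 45: 1, 3, 5, 9, 15, 45; 45 is odd.
So t = 45 is the smallest counterexample.

t = 45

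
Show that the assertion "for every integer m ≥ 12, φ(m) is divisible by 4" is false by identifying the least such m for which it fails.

We need the least integer m ≥ 12 for which φ(m) is not divisible by 4.
For m = 12, 13 the conclusion holds.
m = 14: φ(14) = 6; 6 mod 4 = 2.
So m = 14 is the smallest counterexample.

m = 14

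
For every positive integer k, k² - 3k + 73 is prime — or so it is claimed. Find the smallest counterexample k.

k = 1: k² - 3k + 73 = 71, prime.
k = 2: k² - 3k + 73 = 71, prime.
k = 3: k² - 3k + 73 = 73, prime.
k = 4: k² - 3k + 73 = 77 = 7 × 11, composite.

k = 4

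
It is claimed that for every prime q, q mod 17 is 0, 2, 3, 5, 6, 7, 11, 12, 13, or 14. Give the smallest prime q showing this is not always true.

For q = 2, 3, 5, 7, …, 31, 37, 41 the conclusion holds.
q = 43: 43 mod 17 = 9 — not in {0, 2, 3, 5, 6, 7, 11, 12, 13, 14}.

q = 43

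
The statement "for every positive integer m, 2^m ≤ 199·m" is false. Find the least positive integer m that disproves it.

We need the least positive integer m for which 2^m > 199·m.
For m = 1, 2, 3, 4, …, 9, 10, 11 the conclusion holds.
m = 12: 2^m = 4096 and 199·m = 2388, so 4096 > 2388.

m = 12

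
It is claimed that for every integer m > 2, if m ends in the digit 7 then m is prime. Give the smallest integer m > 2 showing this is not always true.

Check each integer m > 2 in order until m ends in the digit 7 but m is not prime.
For m = 7, 17 the conclusion holds.
m = 27: 27 ends in 7; 27 = 3 × 9, composite.
Thus m = 27 disproves the claim, and no smaller m works.

m = 27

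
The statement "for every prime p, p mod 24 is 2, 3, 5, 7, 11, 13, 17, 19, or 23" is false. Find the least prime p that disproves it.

p = 73

For p = 2, 3, 5, 7, …, 61, 67, 71 the conclusion holds.
p = 73: 73 mod 24 = 1 — not in {2, 3, 5, 7, 11, 13, 17, 19, 23}.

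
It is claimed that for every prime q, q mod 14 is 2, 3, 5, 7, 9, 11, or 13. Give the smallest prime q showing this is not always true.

q = 29

A counterexample is any prime q such that the claim fails; we check each in order.
For q = 2, 3, 5, 7, 11, 13, 17, 19, 23 the conclusion holds.
q = 29: 29 mod 14 = 1 — not in {2, 3, 5, 7, 9, 11, 13}.
Hence q = 29 is a counterexample.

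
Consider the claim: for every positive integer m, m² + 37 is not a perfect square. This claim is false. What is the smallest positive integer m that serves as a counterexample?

We need the least positive integer m for which m² + 37 is a perfect square.
For m = 1, 2, 3, 4, …, 15, 16, 17 the conclusion holds.
m = 18: 18² + 37 = 361 = 19², a perfect square.

m = 18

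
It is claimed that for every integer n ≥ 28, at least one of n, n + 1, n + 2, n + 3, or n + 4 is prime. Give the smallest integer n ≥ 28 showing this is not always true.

n = 32

n = 28: 29 is prime.
n = 29: 29 is prime.
n = 30: 31 is prime.
n = 31: 31 is prime.
n = 32: 32 = 2 × 16; 33 = 3 × 11; 34 = 2 × 17; 35 = 5 × 7; 36 = 2 × 18 — all composite.
So n = 32 is the smallest counterexample.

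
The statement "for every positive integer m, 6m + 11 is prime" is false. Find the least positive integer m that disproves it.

m = 1: 6m + 11 = 17, prime.
m = 2: 6m + 11 = 23, prime.
m = 3: 6m + 11 = 29, prime.
m = 4: 6m + 11 = 35 = 5 × 7, composite.

m = 4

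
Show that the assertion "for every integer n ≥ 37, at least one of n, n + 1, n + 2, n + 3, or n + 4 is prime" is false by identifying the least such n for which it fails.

n = 48

For n = 37, 38, 39, 40, …, 45, 46, 47 the conclusion holds.
n = 48: 48 = 2 × 24; 49 = 7 × 7; 50 = 2 × 25; 51 = 3 × 17; 52 = 2 × 26 — all composite.
Hence n = 48 is a counterexample.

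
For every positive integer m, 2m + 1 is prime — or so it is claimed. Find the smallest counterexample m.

m = 4

We need the least positive integer m for which 2m + 1 is not prime.
For m = 1, 2, 3 the conclusion holds.
m = 4: 2m + 1 = 9 = 3 × 3, composite.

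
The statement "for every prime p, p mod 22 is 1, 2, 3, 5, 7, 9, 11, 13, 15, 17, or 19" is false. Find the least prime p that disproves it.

Check each prime p in order until the claim fails.
For p = 2, 3, 5, 7, …, 31, 37, 41 the conclusion holds.
p = 43: 43 mod 22 = 21 — not in {1, 2, 3, 5, 7, 9, 11, 13, 15, 17, 19}.

p = 43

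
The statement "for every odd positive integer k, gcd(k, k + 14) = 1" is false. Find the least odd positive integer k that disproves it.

Check each odd positive integer k in order until gcd(k, k + 14) > 1.
For k = 1, 3, 5 the conclusion holds.
k = 7: gcd(7, 21) = 7.
Hence k = 7 is a counterexample.

k = 7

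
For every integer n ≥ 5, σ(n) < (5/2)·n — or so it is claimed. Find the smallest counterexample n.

n = 24

We need the least integer n ≥ 5 for which the claim fails.
For n = 5, 6, 7, 8, …, 21, 22, 23 the conclusion holds.
n = 24: σ(24) = 60; 60 ≥ 60.
So n = 24 is the smallest counterexample.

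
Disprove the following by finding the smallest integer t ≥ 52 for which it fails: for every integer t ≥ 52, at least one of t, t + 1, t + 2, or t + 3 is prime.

t = 54

Check each integer t ≥ 52 in order until t, t + 1, t + 2, t + 3 are all composite.
For t = 52, 53 the conclusion holds.
t = 54: 54 = 2 × 27; 55 = 5 × 11; 56 = 2 × 28; 57 = 3 × 19 — all composite.
Hence t = 54 is a counterexample.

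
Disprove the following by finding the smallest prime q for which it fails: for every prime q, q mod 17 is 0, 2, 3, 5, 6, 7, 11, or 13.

We need the least prime q for which the claim fails.
For q = 2, 3, 5, 7, 11, 13, 17, 19, 23 the conclusion holds.
q = 29: 29 mod 17 = 12 — not in {0, 2, 3, 5, 6, 7, 11, 13}.
Thus q = 29 disproves the claim, and no smaller q works.

q = 29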